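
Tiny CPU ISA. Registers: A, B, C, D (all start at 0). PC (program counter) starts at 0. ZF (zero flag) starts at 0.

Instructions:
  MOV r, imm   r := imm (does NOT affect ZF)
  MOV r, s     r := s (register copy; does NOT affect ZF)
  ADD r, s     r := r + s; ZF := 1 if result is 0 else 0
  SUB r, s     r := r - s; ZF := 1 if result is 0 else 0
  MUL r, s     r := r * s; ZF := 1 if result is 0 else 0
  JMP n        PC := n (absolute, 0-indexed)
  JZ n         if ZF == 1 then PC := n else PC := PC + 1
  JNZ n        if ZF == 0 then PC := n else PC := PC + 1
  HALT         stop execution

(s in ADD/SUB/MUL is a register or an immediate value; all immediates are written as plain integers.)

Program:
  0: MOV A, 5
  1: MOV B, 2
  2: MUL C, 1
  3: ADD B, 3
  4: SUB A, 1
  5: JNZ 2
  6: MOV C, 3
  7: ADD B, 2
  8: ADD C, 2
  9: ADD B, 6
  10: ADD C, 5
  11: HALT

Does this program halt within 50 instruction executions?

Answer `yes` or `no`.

Step 1: PC=0 exec 'MOV A, 5'. After: A=5 B=0 C=0 D=0 ZF=0 PC=1
Step 2: PC=1 exec 'MOV B, 2'. After: A=5 B=2 C=0 D=0 ZF=0 PC=2
Step 3: PC=2 exec 'MUL C, 1'. After: A=5 B=2 C=0 D=0 ZF=1 PC=3
Step 4: PC=3 exec 'ADD B, 3'. After: A=5 B=5 C=0 D=0 ZF=0 PC=4
Step 5: PC=4 exec 'SUB A, 1'. After: A=4 B=5 C=0 D=0 ZF=0 PC=5
Step 6: PC=5 exec 'JNZ 2'. After: A=4 B=5 C=0 D=0 ZF=0 PC=2
Step 7: PC=2 exec 'MUL C, 1'. After: A=4 B=5 C=0 D=0 ZF=1 PC=3
Step 8: PC=3 exec 'ADD B, 3'. After: A=4 B=8 C=0 D=0 ZF=0 PC=4
Step 9: PC=4 exec 'SUB A, 1'. After: A=3 B=8 C=0 D=0 ZF=0 PC=5
Step 10: PC=5 exec 'JNZ 2'. After: A=3 B=8 C=0 D=0 ZF=0 PC=2
Step 11: PC=2 exec 'MUL C, 1'. After: A=3 B=8 C=0 D=0 ZF=1 PC=3
Step 12: PC=3 exec 'ADD B, 3'. After: A=3 B=11 C=0 D=0 ZF=0 PC=4
Step 13: PC=4 exec 'SUB A, 1'. After: A=2 B=11 C=0 D=0 ZF=0 PC=5
Step 14: PC=5 exec 'JNZ 2'. After: A=2 B=11 C=0 D=0 ZF=0 PC=2
Step 15: PC=2 exec 'MUL C, 1'. After: A=2 B=11 C=0 D=0 ZF=1 PC=3
Step 16: PC=3 exec 'ADD B, 3'. After: A=2 B=14 C=0 D=0 ZF=0 PC=4
Step 17: PC=4 exec 'SUB A, 1'. After: A=1 B=14 C=0 D=0 ZF=0 PC=5
Step 18: PC=5 exec 'JNZ 2'. After: A=1 B=14 C=0 D=0 ZF=0 PC=2
Step 19: PC=2 exec 'MUL C, 1'. After: A=1 B=14 C=0 D=0 ZF=1 PC=3
Step 20: PC=3 exec 'ADD B, 3'. After: A=1 B=17 C=0 D=0 ZF=0 PC=4
Step 21: PC=4 exec 'SUB A, 1'. After: A=0 B=17 C=0 D=0 ZF=1 PC=5
Step 22: PC=5 exec 'JNZ 2'. After: A=0 B=17 C=0 D=0 ZF=1 PC=6
Step 23: PC=6 exec 'MOV C, 3'. After: A=0 B=17 C=3 D=0 ZF=1 PC=7
Step 24: PC=7 exec 'ADD B, 2'. After: A=0 B=19 C=3 D=0 ZF=0 PC=8
Step 25: PC=8 exec 'ADD C, 2'. After: A=0 B=19 C=5 D=0 ZF=0 PC=9
Step 26: PC=9 exec 'ADD B, 6'. After: A=0 B=25 C=5 D=0 ZF=0 PC=10
Step 27: PC=10 exec 'ADD C, 5'. After: A=0 B=25 C=10 D=0 ZF=0 PC=11
Step 28: PC=11 exec 'HALT'. After: A=0 B=25 C=10 D=0 ZF=0 PC=11 HALTED

Answer: yes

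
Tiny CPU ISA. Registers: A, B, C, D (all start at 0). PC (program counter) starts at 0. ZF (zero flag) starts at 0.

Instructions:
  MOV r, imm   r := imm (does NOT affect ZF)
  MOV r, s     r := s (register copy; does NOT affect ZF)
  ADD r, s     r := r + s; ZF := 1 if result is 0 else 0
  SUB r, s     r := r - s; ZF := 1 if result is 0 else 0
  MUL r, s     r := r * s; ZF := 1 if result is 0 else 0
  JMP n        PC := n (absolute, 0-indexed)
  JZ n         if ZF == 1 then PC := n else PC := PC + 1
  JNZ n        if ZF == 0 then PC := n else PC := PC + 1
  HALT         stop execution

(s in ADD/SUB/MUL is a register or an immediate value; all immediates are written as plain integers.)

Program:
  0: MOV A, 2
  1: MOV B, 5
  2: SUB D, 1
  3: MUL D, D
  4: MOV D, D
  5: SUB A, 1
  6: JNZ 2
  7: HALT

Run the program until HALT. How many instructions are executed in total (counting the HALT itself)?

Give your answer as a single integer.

Answer: 13

Derivation:
Step 1: PC=0 exec 'MOV A, 2'. After: A=2 B=0 C=0 D=0 ZF=0 PC=1
Step 2: PC=1 exec 'MOV B, 5'. After: A=2 B=5 C=0 D=0 ZF=0 PC=2
Step 3: PC=2 exec 'SUB D, 1'. After: A=2 B=5 C=0 D=-1 ZF=0 PC=3
Step 4: PC=3 exec 'MUL D, D'. After: A=2 B=5 C=0 D=1 ZF=0 PC=4
Step 5: PC=4 exec 'MOV D, D'. After: A=2 B=5 C=0 D=1 ZF=0 PC=5
Step 6: PC=5 exec 'SUB A, 1'. After: A=1 B=5 C=0 D=1 ZF=0 PC=6
Step 7: PC=6 exec 'JNZ 2'. After: A=1 B=5 C=0 D=1 ZF=0 PC=2
Step 8: PC=2 exec 'SUB D, 1'. After: A=1 B=5 C=0 D=0 ZF=1 PC=3
Step 9: PC=3 exec 'MUL D, D'. After: A=1 B=5 C=0 D=0 ZF=1 PC=4
Step 10: PC=4 exec 'MOV D, D'. After: A=1 B=5 C=0 D=0 ZF=1 PC=5
Step 11: PC=5 exec 'SUB A, 1'. After: A=0 B=5 C=0 D=0 ZF=1 PC=6
Step 12: PC=6 exec 'JNZ 2'. After: A=0 B=5 C=0 D=0 ZF=1 PC=7
Step 13: PC=7 exec 'HALT'. After: A=0 B=5 C=0 D=0 ZF=1 PC=7 HALTED
Total instructions executed: 13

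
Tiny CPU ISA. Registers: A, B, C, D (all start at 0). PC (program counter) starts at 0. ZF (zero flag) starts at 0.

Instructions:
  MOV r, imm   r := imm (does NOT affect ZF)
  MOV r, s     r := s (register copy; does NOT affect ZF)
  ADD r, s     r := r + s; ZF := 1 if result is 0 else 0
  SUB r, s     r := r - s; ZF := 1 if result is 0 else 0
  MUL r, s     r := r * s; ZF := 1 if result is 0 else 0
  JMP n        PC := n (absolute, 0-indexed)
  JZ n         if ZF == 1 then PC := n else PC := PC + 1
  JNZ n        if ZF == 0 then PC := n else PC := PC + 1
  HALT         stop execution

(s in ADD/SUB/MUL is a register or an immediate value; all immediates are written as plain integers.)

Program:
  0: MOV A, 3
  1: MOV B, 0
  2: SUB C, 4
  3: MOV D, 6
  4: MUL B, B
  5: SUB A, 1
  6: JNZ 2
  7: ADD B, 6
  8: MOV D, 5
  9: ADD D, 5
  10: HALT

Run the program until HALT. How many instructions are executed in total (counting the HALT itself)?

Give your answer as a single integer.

Step 1: PC=0 exec 'MOV A, 3'. After: A=3 B=0 C=0 D=0 ZF=0 PC=1
Step 2: PC=1 exec 'MOV B, 0'. After: A=3 B=0 C=0 D=0 ZF=0 PC=2
Step 3: PC=2 exec 'SUB C, 4'. After: A=3 B=0 C=-4 D=0 ZF=0 PC=3
Step 4: PC=3 exec 'MOV D, 6'. After: A=3 B=0 C=-4 D=6 ZF=0 PC=4
Step 5: PC=4 exec 'MUL B, B'. After: A=3 B=0 C=-4 D=6 ZF=1 PC=5
Step 6: PC=5 exec 'SUB A, 1'. After: A=2 B=0 C=-4 D=6 ZF=0 PC=6
Step 7: PC=6 exec 'JNZ 2'. After: A=2 B=0 C=-4 D=6 ZF=0 PC=2
Step 8: PC=2 exec 'SUB C, 4'. After: A=2 B=0 C=-8 D=6 ZF=0 PC=3
Step 9: PC=3 exec 'MOV D, 6'. After: A=2 B=0 C=-8 D=6 ZF=0 PC=4
Step 10: PC=4 exec 'MUL B, B'. After: A=2 B=0 C=-8 D=6 ZF=1 PC=5
Step 11: PC=5 exec 'SUB A, 1'. After: A=1 B=0 C=-8 D=6 ZF=0 PC=6
Step 12: PC=6 exec 'JNZ 2'. After: A=1 B=0 C=-8 D=6 ZF=0 PC=2
Step 13: PC=2 exec 'SUB C, 4'. After: A=1 B=0 C=-12 D=6 ZF=0 PC=3
Step 14: PC=3 exec 'MOV D, 6'. After: A=1 B=0 C=-12 D=6 ZF=0 PC=4
Step 15: PC=4 exec 'MUL B, B'. After: A=1 B=0 C=-12 D=6 ZF=1 PC=5
Step 16: PC=5 exec 'SUB A, 1'. After: A=0 B=0 C=-12 D=6 ZF=1 PC=6
Step 17: PC=6 exec 'JNZ 2'. After: A=0 B=0 C=-12 D=6 ZF=1 PC=7
Step 18: PC=7 exec 'ADD B, 6'. After: A=0 B=6 C=-12 D=6 ZF=0 PC=8
Step 19: PC=8 exec 'MOV D, 5'. After: A=0 B=6 C=-12 D=5 ZF=0 PC=9
Step 20: PC=9 exec 'ADD D, 5'. After: A=0 B=6 C=-12 D=10 ZF=0 PC=10
Step 21: PC=10 exec 'HALT'. After: A=0 B=6 C=-12 D=10 ZF=0 PC=10 HALTED
Total instructions executed: 21

Answer: 21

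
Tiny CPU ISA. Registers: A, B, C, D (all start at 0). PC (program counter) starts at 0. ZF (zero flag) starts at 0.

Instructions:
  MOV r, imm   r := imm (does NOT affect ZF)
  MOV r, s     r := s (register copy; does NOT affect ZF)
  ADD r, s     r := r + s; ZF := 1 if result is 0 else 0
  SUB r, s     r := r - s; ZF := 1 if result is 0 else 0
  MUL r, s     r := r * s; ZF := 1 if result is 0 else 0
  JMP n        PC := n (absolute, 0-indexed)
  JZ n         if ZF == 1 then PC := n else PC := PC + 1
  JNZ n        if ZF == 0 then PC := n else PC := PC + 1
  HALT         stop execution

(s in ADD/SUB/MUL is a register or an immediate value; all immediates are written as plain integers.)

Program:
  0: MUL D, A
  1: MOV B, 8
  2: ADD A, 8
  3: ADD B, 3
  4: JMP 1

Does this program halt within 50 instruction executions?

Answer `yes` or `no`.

Step 1: PC=0 exec 'MUL D, A'. After: A=0 B=0 C=0 D=0 ZF=1 PC=1
Step 2: PC=1 exec 'MOV B, 8'. After: A=0 B=8 C=0 D=0 ZF=1 PC=2
Step 3: PC=2 exec 'ADD A, 8'. After: A=8 B=8 C=0 D=0 ZF=0 PC=3
Step 4: PC=3 exec 'ADD B, 3'. After: A=8 B=11 C=0 D=0 ZF=0 PC=4
Step 5: PC=4 exec 'JMP 1'. After: A=8 B=11 C=0 D=0 ZF=0 PC=1
Step 6: PC=1 exec 'MOV B, 8'. After: A=8 B=8 C=0 D=0 ZF=0 PC=2
Step 7: PC=2 exec 'ADD A, 8'. After: A=16 B=8 C=0 D=0 ZF=0 PC=3
Step 8: PC=3 exec 'ADD B, 3'. After: A=16 B=11 C=0 D=0 ZF=0 PC=4
Step 9: PC=4 exec 'JMP 1'. After: A=16 B=11 C=0 D=0 ZF=0 PC=1
Step 10: PC=1 exec 'MOV B, 8'. After: A=16 B=8 C=0 D=0 ZF=0 PC=2
Step 11: PC=2 exec 'ADD A, 8'. After: A=24 B=8 C=0 D=0 ZF=0 PC=3
Step 12: PC=3 exec 'ADD B, 3'. After: A=24 B=11 C=0 D=0 ZF=0 PC=4
Step 13: PC=4 exec 'JMP 1'. After: A=24 B=11 C=0 D=0 ZF=0 PC=1
Step 14: PC=1 exec 'MOV B, 8'. After: A=24 B=8 C=0 D=0 ZF=0 PC=2
Step 15: PC=2 exec 'ADD A, 8'. After: A=32 B=8 C=0 D=0 ZF=0 PC=3
After 50 steps: not halted. PC revisits the same instructions with no path to HALT; will never halt.

Answer: no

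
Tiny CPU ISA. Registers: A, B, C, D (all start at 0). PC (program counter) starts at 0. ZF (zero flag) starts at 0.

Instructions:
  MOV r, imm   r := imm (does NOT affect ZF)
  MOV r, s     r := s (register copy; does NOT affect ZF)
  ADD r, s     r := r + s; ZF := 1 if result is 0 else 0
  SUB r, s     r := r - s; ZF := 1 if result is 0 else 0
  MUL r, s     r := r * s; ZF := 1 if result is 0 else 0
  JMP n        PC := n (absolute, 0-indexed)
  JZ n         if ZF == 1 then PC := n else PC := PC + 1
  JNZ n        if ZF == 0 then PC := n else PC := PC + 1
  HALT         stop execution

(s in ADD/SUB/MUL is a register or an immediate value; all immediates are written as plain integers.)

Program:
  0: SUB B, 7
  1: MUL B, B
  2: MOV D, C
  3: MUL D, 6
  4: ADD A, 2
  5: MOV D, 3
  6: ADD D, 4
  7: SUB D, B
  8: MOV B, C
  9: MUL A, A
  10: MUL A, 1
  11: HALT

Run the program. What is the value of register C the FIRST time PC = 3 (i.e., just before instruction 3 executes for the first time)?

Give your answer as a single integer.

Step 1: PC=0 exec 'SUB B, 7'. After: A=0 B=-7 C=0 D=0 ZF=0 PC=1
Step 2: PC=1 exec 'MUL B, B'. After: A=0 B=49 C=0 D=0 ZF=0 PC=2
Step 3: PC=2 exec 'MOV D, C'. After: A=0 B=49 C=0 D=0 ZF=0 PC=3
First time PC=3: C=0

0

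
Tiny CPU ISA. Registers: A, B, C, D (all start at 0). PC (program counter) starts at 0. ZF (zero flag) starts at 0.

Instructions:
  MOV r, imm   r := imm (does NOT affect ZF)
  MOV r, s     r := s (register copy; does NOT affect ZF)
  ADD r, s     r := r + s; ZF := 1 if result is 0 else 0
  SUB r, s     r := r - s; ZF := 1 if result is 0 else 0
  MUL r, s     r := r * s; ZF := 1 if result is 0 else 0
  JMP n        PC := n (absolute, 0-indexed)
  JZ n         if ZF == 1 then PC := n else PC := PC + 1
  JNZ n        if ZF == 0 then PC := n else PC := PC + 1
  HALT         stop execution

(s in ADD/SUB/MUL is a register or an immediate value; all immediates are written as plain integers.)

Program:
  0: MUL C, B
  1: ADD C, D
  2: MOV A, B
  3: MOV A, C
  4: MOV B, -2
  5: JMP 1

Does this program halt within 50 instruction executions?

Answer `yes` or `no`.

Answer: no

Derivation:
Step 1: PC=0 exec 'MUL C, B'. After: A=0 B=0 C=0 D=0 ZF=1 PC=1
Step 2: PC=1 exec 'ADD C, D'. After: A=0 B=0 C=0 D=0 ZF=1 PC=2
Step 3: PC=2 exec 'MOV A, B'. After: A=0 B=0 C=0 D=0 ZF=1 PC=3
Step 4: PC=3 exec 'MOV A, C'. After: A=0 B=0 C=0 D=0 ZF=1 PC=4
Step 5: PC=4 exec 'MOV B, -2'. After: A=0 B=-2 C=0 D=0 ZF=1 PC=5
Step 6: PC=5 exec 'JMP 1'. After: A=0 B=-2 C=0 D=0 ZF=1 PC=1
Step 7: PC=1 exec 'ADD C, D'. After: A=0 B=-2 C=0 D=0 ZF=1 PC=2
Step 8: PC=2 exec 'MOV A, B'. After: A=-2 B=-2 C=0 D=0 ZF=1 PC=3
Step 9: PC=3 exec 'MOV A, C'. After: A=0 B=-2 C=0 D=0 ZF=1 PC=4
Step 10: PC=4 exec 'MOV B, -2'. After: A=0 B=-2 C=0 D=0 ZF=1 PC=5
State after step 10 equals state after step 5: the program is in a cycle of length 5 and will never halt.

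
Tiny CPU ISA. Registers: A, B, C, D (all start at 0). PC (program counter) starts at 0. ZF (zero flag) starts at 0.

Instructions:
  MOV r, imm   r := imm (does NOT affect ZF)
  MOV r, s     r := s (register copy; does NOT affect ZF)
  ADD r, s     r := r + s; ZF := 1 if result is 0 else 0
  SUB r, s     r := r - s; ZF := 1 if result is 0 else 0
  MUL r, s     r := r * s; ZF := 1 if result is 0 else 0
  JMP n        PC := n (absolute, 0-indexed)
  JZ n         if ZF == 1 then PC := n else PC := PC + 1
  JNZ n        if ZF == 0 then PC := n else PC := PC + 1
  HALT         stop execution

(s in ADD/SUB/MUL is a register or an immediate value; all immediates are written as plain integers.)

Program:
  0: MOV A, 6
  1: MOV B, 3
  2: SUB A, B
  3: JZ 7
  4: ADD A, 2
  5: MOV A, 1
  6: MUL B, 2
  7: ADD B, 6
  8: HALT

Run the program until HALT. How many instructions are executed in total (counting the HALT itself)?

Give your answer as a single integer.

Answer: 9

Derivation:
Step 1: PC=0 exec 'MOV A, 6'. After: A=6 B=0 C=0 D=0 ZF=0 PC=1
Step 2: PC=1 exec 'MOV B, 3'. After: A=6 B=3 C=0 D=0 ZF=0 PC=2
Step 3: PC=2 exec 'SUB A, B'. After: A=3 B=3 C=0 D=0 ZF=0 PC=3
Step 4: PC=3 exec 'JZ 7'. After: A=3 B=3 C=0 D=0 ZF=0 PC=4
Step 5: PC=4 exec 'ADD A, 2'. After: A=5 B=3 C=0 D=0 ZF=0 PC=5
Step 6: PC=5 exec 'MOV A, 1'. After: A=1 B=3 C=0 D=0 ZF=0 PC=6
Step 7: PC=6 exec 'MUL B, 2'. After: A=1 B=6 C=0 D=0 ZF=0 PC=7
Step 8: PC=7 exec 'ADD B, 6'. After: A=1 B=12 C=0 D=0 ZF=0 PC=8
Step 9: PC=8 exec 'HALT'. After: A=1 B=12 C=0 D=0 ZF=0 PC=8 HALTED
Total instructions executed: 9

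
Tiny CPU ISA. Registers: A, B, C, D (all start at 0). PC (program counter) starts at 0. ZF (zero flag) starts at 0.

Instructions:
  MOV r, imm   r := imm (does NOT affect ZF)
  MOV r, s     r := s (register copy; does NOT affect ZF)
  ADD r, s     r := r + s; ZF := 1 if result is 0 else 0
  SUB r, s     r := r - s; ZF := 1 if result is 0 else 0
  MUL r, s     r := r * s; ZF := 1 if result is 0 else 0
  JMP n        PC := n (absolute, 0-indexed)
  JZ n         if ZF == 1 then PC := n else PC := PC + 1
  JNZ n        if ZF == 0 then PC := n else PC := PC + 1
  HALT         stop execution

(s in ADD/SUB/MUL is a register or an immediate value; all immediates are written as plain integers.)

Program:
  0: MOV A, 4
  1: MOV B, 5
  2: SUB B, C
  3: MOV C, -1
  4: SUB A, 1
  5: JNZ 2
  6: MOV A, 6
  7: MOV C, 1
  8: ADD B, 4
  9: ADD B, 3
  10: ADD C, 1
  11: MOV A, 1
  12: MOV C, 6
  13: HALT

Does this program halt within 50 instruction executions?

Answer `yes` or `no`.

Step 1: PC=0 exec 'MOV A, 4'. After: A=4 B=0 C=0 D=0 ZF=0 PC=1
Step 2: PC=1 exec 'MOV B, 5'. After: A=4 B=5 C=0 D=0 ZF=0 PC=2
Step 3: PC=2 exec 'SUB B, C'. After: A=4 B=5 C=0 D=0 ZF=0 PC=3
Step 4: PC=3 exec 'MOV C, -1'. After: A=4 B=5 C=-1 D=0 ZF=0 PC=4
Step 5: PC=4 exec 'SUB A, 1'. After: A=3 B=5 C=-1 D=0 ZF=0 PC=5
Step 6: PC=5 exec 'JNZ 2'. After: A=3 B=5 C=-1 D=0 ZF=0 PC=2
Step 7: PC=2 exec 'SUB B, C'. After: A=3 B=6 C=-1 D=0 ZF=0 PC=3
Step 8: PC=3 exec 'MOV C, -1'. After: A=3 B=6 C=-1 D=0 ZF=0 PC=4
Step 9: PC=4 exec 'SUB A, 1'. After: A=2 B=6 C=-1 D=0 ZF=0 PC=5
Step 10: PC=5 exec 'JNZ 2'. After: A=2 B=6 C=-1 D=0 ZF=0 PC=2
Step 11: PC=2 exec 'SUB B, C'. After: A=2 B=7 C=-1 D=0 ZF=0 PC=3
Step 12: PC=3 exec 'MOV C, -1'. After: A=2 B=7 C=-1 D=0 ZF=0 PC=4
Step 13: PC=4 exec 'SUB A, 1'. After: A=1 B=7 C=-1 D=0 ZF=0 PC=5
Step 14: PC=5 exec 'JNZ 2'. After: A=1 B=7 C=-1 D=0 ZF=0 PC=2
Step 15: PC=2 exec 'SUB B, C'. After: A=1 B=8 C=-1 D=0 ZF=0 PC=3
Step 16: PC=3 exec 'MOV C, -1'. After: A=1 B=8 C=-1 D=0 ZF=0 PC=4
Step 17: PC=4 exec 'SUB A, 1'. After: A=0 B=8 C=-1 D=0 ZF=1 PC=5
Step 18: PC=5 exec 'JNZ 2'. After: A=0 B=8 C=-1 D=0 ZF=1 PC=6
Step 19: PC=6 exec 'MOV A, 6'. After: A=6 B=8 C=-1 D=0 ZF=1 PC=7
Step 20: PC=7 exec 'MOV C, 1'. After: A=6 B=8 C=1 D=0 ZF=1 PC=8
Step 21: PC=8 exec 'ADD B, 4'. After: A=6 B=12 C=1 D=0 ZF=0 PC=9
Step 22: PC=9 exec 'ADD B, 3'. After: A=6 B=15 C=1 D=0 ZF=0 PC=10
Step 23: PC=10 exec 'ADD C, 1'. After: A=6 B=15 C=2 D=0 ZF=0 PC=11
Step 24: PC=11 exec 'MOV A, 1'. After: A=1 B=15 C=2 D=0 ZF=0 PC=12
Step 25: PC=12 exec 'MOV C, 6'. After: A=1 B=15 C=6 D=0 ZF=0 PC=13
Step 26: PC=13 exec 'HALT'. After: A=1 B=15 C=6 D=0 ZF=0 PC=13 HALTED

Answer: yes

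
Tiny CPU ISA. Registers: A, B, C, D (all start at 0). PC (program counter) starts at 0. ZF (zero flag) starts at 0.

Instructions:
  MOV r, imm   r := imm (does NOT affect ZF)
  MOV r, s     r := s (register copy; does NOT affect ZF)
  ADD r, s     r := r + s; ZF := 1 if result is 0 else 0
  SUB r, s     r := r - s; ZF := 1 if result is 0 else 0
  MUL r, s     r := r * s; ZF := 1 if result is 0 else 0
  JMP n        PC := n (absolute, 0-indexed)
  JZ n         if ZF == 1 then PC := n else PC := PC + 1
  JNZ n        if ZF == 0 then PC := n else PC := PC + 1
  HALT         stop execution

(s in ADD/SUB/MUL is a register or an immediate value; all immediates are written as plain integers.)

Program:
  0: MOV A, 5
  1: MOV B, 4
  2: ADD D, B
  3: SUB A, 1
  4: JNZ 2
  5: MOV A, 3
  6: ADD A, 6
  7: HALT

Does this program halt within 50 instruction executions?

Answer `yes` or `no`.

Step 1: PC=0 exec 'MOV A, 5'. After: A=5 B=0 C=0 D=0 ZF=0 PC=1
Step 2: PC=1 exec 'MOV B, 4'. After: A=5 B=4 C=0 D=0 ZF=0 PC=2
Step 3: PC=2 exec 'ADD D, B'. After: A=5 B=4 C=0 D=4 ZF=0 PC=3
Step 4: PC=3 exec 'SUB A, 1'. After: A=4 B=4 C=0 D=4 ZF=0 PC=4
Step 5: PC=4 exec 'JNZ 2'. After: A=4 B=4 C=0 D=4 ZF=0 PC=2
Step 6: PC=2 exec 'ADD D, B'. After: A=4 B=4 C=0 D=8 ZF=0 PC=3
Step 7: PC=3 exec 'SUB A, 1'. After: A=3 B=4 C=0 D=8 ZF=0 PC=4
Step 8: PC=4 exec 'JNZ 2'. After: A=3 B=4 C=0 D=8 ZF=0 PC=2
Step 9: PC=2 exec 'ADD D, B'. After: A=3 B=4 C=0 D=12 ZF=0 PC=3
Step 10: PC=3 exec 'SUB A, 1'. After: A=2 B=4 C=0 D=12 ZF=0 PC=4
Step 11: PC=4 exec 'JNZ 2'. After: A=2 B=4 C=0 D=12 ZF=0 PC=2
Step 12: PC=2 exec 'ADD D, B'. After: A=2 B=4 C=0 D=16 ZF=0 PC=3
Step 13: PC=3 exec 'SUB A, 1'. After: A=1 B=4 C=0 D=16 ZF=0 PC=4
Step 14: PC=4 exec 'JNZ 2'. After: A=1 B=4 C=0 D=16 ZF=0 PC=2
Step 15: PC=2 exec 'ADD D, B'. After: A=1 B=4 C=0 D=20 ZF=0 PC=3
Step 16: PC=3 exec 'SUB A, 1'. After: A=0 B=4 C=0 D=20 ZF=1 PC=4
Step 17: PC=4 exec 'JNZ 2'. After: A=0 B=4 C=0 D=20 ZF=1 PC=5
Step 18: PC=5 exec 'MOV A, 3'. After: A=3 B=4 C=0 D=20 ZF=1 PC=6
Step 19: PC=6 exec 'ADD A, 6'. After: A=9 B=4 C=0 D=20 ZF=0 PC=7
Step 20: PC=7 exec 'HALT'. After: A=9 B=4 C=0 D=20 ZF=0 PC=7 HALTED

Answer: yes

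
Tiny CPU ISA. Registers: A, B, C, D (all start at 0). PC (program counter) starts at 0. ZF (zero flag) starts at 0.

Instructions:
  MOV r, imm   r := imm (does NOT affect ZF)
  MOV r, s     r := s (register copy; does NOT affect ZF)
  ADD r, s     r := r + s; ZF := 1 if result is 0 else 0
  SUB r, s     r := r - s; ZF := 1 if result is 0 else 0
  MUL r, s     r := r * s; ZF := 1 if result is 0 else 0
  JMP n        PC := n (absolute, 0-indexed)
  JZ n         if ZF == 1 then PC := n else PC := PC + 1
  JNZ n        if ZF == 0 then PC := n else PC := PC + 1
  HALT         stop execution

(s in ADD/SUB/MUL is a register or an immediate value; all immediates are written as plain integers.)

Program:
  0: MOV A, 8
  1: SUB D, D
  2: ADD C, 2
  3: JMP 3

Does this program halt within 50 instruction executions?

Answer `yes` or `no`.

Step 1: PC=0 exec 'MOV A, 8'. After: A=8 B=0 C=0 D=0 ZF=0 PC=1
Step 2: PC=1 exec 'SUB D, D'. After: A=8 B=0 C=0 D=0 ZF=1 PC=2
Step 3: PC=2 exec 'ADD C, 2'. After: A=8 B=0 C=2 D=0 ZF=0 PC=3
Step 4: PC=3 exec 'JMP 3'. After: A=8 B=0 C=2 D=0 ZF=0 PC=3
State after step 4 equals state after step 3: the program is in a cycle of length 1 and will never halt.

Answer: no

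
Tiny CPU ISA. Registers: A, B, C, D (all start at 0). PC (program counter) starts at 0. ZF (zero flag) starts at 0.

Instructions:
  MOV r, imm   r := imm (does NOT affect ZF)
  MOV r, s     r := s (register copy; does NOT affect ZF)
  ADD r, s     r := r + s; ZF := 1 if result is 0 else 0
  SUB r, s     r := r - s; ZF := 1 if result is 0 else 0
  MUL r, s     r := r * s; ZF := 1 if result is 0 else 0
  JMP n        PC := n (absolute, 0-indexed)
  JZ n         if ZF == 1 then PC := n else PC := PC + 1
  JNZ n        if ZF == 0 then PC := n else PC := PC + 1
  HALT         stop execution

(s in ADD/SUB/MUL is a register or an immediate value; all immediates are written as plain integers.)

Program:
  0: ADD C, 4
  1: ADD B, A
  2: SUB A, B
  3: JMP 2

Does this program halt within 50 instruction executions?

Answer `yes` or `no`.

Answer: no

Derivation:
Step 1: PC=0 exec 'ADD C, 4'. After: A=0 B=0 C=4 D=0 ZF=0 PC=1
Step 2: PC=1 exec 'ADD B, A'. After: A=0 B=0 C=4 D=0 ZF=1 PC=2
Step 3: PC=2 exec 'SUB A, B'. After: A=0 B=0 C=4 D=0 ZF=1 PC=3
Step 4: PC=3 exec 'JMP 2'. After: A=0 B=0 C=4 D=0 ZF=1 PC=2
State after step 4 equals state after step 2: the program is in a cycle of length 2 and will never halt.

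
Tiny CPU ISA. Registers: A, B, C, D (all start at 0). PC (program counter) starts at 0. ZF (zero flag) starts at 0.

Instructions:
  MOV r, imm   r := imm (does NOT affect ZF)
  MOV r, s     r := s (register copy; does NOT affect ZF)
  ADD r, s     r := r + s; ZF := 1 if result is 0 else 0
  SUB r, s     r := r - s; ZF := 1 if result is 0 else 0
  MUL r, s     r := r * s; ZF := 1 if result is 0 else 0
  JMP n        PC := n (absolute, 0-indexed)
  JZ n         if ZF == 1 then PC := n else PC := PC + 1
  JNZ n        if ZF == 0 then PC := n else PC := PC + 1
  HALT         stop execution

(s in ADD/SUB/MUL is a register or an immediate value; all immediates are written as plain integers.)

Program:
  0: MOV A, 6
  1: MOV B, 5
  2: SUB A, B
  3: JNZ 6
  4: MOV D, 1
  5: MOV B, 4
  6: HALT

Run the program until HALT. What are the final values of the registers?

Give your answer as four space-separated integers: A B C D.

Step 1: PC=0 exec 'MOV A, 6'. After: A=6 B=0 C=0 D=0 ZF=0 PC=1
Step 2: PC=1 exec 'MOV B, 5'. After: A=6 B=5 C=0 D=0 ZF=0 PC=2
Step 3: PC=2 exec 'SUB A, B'. After: A=1 B=5 C=0 D=0 ZF=0 PC=3
Step 4: PC=3 exec 'JNZ 6'. After: A=1 B=5 C=0 D=0 ZF=0 PC=6
Step 5: PC=6 exec 'HALT'. After: A=1 B=5 C=0 D=0 ZF=0 PC=6 HALTED

Answer: 1 5 0 0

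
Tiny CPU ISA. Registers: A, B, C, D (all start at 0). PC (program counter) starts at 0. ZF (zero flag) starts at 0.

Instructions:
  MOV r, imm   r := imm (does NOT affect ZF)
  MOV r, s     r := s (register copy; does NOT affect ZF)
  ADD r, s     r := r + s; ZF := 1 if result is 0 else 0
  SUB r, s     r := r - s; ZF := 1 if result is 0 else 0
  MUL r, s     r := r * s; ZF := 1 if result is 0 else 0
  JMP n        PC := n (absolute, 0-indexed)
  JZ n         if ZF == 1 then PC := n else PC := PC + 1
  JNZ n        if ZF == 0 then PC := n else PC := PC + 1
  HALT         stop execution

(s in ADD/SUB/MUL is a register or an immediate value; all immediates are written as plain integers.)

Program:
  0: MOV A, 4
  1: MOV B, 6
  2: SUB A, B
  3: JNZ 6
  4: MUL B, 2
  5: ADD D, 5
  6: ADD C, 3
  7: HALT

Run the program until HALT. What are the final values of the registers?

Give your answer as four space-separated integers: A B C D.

Answer: -2 6 3 0

Derivation:
Step 1: PC=0 exec 'MOV A, 4'. After: A=4 B=0 C=0 D=0 ZF=0 PC=1
Step 2: PC=1 exec 'MOV B, 6'. After: A=4 B=6 C=0 D=0 ZF=0 PC=2
Step 3: PC=2 exec 'SUB A, B'. After: A=-2 B=6 C=0 D=0 ZF=0 PC=3
Step 4: PC=3 exec 'JNZ 6'. After: A=-2 B=6 C=0 D=0 ZF=0 PC=6
Step 5: PC=6 exec 'ADD C, 3'. After: A=-2 B=6 C=3 D=0 ZF=0 PC=7
Step 6: PC=7 exec 'HALT'. After: A=-2 B=6 C=3 D=0 ZF=0 PC=7 HALTED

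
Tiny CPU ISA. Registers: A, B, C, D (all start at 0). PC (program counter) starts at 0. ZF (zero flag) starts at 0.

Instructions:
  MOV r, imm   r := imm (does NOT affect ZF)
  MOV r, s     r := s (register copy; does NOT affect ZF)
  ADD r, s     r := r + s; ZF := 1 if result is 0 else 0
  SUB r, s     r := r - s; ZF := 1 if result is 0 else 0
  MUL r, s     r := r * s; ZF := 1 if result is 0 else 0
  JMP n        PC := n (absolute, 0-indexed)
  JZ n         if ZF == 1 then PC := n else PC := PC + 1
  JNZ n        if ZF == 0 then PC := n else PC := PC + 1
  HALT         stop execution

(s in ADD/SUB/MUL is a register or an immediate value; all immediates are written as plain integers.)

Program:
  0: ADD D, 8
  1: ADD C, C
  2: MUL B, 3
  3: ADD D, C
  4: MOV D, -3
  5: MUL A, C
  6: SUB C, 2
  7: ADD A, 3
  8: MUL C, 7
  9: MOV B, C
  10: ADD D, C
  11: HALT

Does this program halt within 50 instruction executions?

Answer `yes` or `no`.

Answer: yes

Derivation:
Step 1: PC=0 exec 'ADD D, 8'. After: A=0 B=0 C=0 D=8 ZF=0 PC=1
Step 2: PC=1 exec 'ADD C, C'. After: A=0 B=0 C=0 D=8 ZF=1 PC=2
Step 3: PC=2 exec 'MUL B, 3'. After: A=0 B=0 C=0 D=8 ZF=1 PC=3
Step 4: PC=3 exec 'ADD D, C'. After: A=0 B=0 C=0 D=8 ZF=0 PC=4
Step 5: PC=4 exec 'MOV D, -3'. After: A=0 B=0 C=0 D=-3 ZF=0 PC=5
Step 6: PC=5 exec 'MUL A, C'. After: A=0 B=0 C=0 D=-3 ZF=1 PC=6
Step 7: PC=6 exec 'SUB C, 2'. After: A=0 B=0 C=-2 D=-3 ZF=0 PC=7
Step 8: PC=7 exec 'ADD A, 3'. After: A=3 B=0 C=-2 D=-3 ZF=0 PC=8
Step 9: PC=8 exec 'MUL C, 7'. After: A=3 B=0 C=-14 D=-3 ZF=0 PC=9
Step 10: PC=9 exec 'MOV B, C'. After: A=3 B=-14 C=-14 D=-3 ZF=0 PC=10
Step 11: PC=10 exec 'ADD D, C'. After: A=3 B=-14 C=-14 D=-17 ZF=0 PC=11
Step 12: PC=11 exec 'HALT'. After: A=3 B=-14 C=-14 D=-17 ZF=0 PC=11 HALTED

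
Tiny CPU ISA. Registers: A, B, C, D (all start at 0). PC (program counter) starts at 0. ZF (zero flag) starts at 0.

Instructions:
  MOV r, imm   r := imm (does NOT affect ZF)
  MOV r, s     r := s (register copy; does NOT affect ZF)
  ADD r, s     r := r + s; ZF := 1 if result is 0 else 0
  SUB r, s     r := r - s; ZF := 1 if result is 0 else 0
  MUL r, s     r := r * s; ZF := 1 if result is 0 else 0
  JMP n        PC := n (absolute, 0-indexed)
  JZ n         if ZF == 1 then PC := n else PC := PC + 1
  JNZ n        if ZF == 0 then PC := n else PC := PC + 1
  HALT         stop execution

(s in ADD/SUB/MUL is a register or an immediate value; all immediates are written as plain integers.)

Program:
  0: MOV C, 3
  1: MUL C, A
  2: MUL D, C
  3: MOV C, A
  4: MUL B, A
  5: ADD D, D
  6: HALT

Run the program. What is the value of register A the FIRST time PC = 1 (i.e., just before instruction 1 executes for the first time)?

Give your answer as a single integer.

Step 1: PC=0 exec 'MOV C, 3'. After: A=0 B=0 C=3 D=0 ZF=0 PC=1
First time PC=1: A=0

0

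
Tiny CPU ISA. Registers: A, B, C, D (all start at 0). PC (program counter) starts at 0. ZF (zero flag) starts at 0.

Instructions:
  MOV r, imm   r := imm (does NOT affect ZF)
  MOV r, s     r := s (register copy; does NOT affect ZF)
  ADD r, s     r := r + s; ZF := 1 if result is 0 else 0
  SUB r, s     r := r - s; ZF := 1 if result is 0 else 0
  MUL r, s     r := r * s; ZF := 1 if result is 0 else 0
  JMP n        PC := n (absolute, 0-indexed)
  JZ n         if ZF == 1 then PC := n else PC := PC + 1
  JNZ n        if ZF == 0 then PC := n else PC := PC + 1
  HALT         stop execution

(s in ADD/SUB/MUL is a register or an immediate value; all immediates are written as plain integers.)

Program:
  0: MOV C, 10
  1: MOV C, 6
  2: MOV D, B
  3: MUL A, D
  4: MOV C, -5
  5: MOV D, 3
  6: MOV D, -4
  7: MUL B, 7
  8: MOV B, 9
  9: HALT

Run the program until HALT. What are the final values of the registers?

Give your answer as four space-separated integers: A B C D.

Step 1: PC=0 exec 'MOV C, 10'. After: A=0 B=0 C=10 D=0 ZF=0 PC=1
Step 2: PC=1 exec 'MOV C, 6'. After: A=0 B=0 C=6 D=0 ZF=0 PC=2
Step 3: PC=2 exec 'MOV D, B'. After: A=0 B=0 C=6 D=0 ZF=0 PC=3
Step 4: PC=3 exec 'MUL A, D'. After: A=0 B=0 C=6 D=0 ZF=1 PC=4
Step 5: PC=4 exec 'MOV C, -5'. After: A=0 B=0 C=-5 D=0 ZF=1 PC=5
Step 6: PC=5 exec 'MOV D, 3'. After: A=0 B=0 C=-5 D=3 ZF=1 PC=6
Step 7: PC=6 exec 'MOV D, -4'. After: A=0 B=0 C=-5 D=-4 ZF=1 PC=7
Step 8: PC=7 exec 'MUL B, 7'. After: A=0 B=0 C=-5 D=-4 ZF=1 PC=8
Step 9: PC=8 exec 'MOV B, 9'. After: A=0 B=9 C=-5 D=-4 ZF=1 PC=9
Step 10: PC=9 exec 'HALT'. After: A=0 B=9 C=-5 D=-4 ZF=1 PC=9 HALTED

Answer: 0 9 -5 -4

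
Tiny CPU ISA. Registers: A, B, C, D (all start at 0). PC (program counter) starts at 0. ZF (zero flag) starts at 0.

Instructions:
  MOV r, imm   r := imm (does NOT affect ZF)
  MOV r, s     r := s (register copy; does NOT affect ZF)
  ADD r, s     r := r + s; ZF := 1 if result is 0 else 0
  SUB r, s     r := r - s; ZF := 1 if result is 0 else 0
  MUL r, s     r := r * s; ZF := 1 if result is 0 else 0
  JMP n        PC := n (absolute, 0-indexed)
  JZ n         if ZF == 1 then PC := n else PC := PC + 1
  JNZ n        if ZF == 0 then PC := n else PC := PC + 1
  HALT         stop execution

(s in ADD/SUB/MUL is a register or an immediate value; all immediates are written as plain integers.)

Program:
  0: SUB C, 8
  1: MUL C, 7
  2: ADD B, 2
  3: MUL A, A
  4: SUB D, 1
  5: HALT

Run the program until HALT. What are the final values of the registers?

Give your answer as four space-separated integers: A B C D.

Step 1: PC=0 exec 'SUB C, 8'. After: A=0 B=0 C=-8 D=0 ZF=0 PC=1
Step 2: PC=1 exec 'MUL C, 7'. After: A=0 B=0 C=-56 D=0 ZF=0 PC=2
Step 3: PC=2 exec 'ADD B, 2'. After: A=0 B=2 C=-56 D=0 ZF=0 PC=3
Step 4: PC=3 exec 'MUL A, A'. After: A=0 B=2 C=-56 D=0 ZF=1 PC=4
Step 5: PC=4 exec 'SUB D, 1'. After: A=0 B=2 C=-56 D=-1 ZF=0 PC=5
Step 6: PC=5 exec 'HALT'. After: A=0 B=2 C=-56 D=-1 ZF=0 PC=5 HALTED

Answer: 0 2 -56 -1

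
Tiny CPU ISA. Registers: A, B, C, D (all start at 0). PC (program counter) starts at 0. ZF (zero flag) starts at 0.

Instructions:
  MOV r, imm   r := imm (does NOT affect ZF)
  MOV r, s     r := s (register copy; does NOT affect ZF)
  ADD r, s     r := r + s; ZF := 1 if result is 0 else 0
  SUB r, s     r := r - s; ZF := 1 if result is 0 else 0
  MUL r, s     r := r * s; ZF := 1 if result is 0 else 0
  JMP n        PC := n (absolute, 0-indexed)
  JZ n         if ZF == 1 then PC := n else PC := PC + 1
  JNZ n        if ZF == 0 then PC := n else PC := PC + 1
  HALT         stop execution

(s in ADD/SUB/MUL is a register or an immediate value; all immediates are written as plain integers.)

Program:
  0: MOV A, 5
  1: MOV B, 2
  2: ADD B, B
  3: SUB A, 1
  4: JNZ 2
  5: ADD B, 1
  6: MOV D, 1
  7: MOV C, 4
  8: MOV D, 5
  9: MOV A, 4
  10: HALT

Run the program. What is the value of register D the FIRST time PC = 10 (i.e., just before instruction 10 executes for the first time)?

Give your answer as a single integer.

Step 1: PC=0 exec 'MOV A, 5'. After: A=5 B=0 C=0 D=0 ZF=0 PC=1
Step 2: PC=1 exec 'MOV B, 2'. After: A=5 B=2 C=0 D=0 ZF=0 PC=2
Step 3: PC=2 exec 'ADD B, B'. After: A=5 B=4 C=0 D=0 ZF=0 PC=3
Step 4: PC=3 exec 'SUB A, 1'. After: A=4 B=4 C=0 D=0 ZF=0 PC=4
Step 5: PC=4 exec 'JNZ 2'. After: A=4 B=4 C=0 D=0 ZF=0 PC=2
Step 6: PC=2 exec 'ADD B, B'. After: A=4 B=8 C=0 D=0 ZF=0 PC=3
Step 7: PC=3 exec 'SUB A, 1'. After: A=3 B=8 C=0 D=0 ZF=0 PC=4
Step 8: PC=4 exec 'JNZ 2'. After: A=3 B=8 C=0 D=0 ZF=0 PC=2
Step 9: PC=2 exec 'ADD B, B'. After: A=3 B=16 C=0 D=0 ZF=0 PC=3
Step 10: PC=3 exec 'SUB A, 1'. After: A=2 B=16 C=0 D=0 ZF=0 PC=4
Step 11: PC=4 exec 'JNZ 2'. After: A=2 B=16 C=0 D=0 ZF=0 PC=2
Step 12: PC=2 exec 'ADD B, B'. After: A=2 B=32 C=0 D=0 ZF=0 PC=3
Step 13: PC=3 exec 'SUB A, 1'. After: A=1 B=32 C=0 D=0 ZF=0 PC=4
Step 14: PC=4 exec 'JNZ 2'. After: A=1 B=32 C=0 D=0 ZF=0 PC=2
Step 15: PC=2 exec 'ADD B, B'. After: A=1 B=64 C=0 D=0 ZF=0 PC=3
Step 16: PC=3 exec 'SUB A, 1'. After: A=0 B=64 C=0 D=0 ZF=1 PC=4
Step 17: PC=4 exec 'JNZ 2'. After: A=0 B=64 C=0 D=0 ZF=1 PC=5
Step 18: PC=5 exec 'ADD B, 1'. After: A=0 B=65 C=0 D=0 ZF=0 PC=6
Step 19: PC=6 exec 'MOV D, 1'. After: A=0 B=65 C=0 D=1 ZF=0 PC=7
Step 20: PC=7 exec 'MOV C, 4'. After: A=0 B=65 C=4 D=1 ZF=0 PC=8
Step 21: PC=8 exec 'MOV D, 5'. After: A=0 B=65 C=4 D=5 ZF=0 PC=9
Step 22: PC=9 exec 'MOV A, 4'. After: A=4 B=65 C=4 D=5 ZF=0 PC=10
First time PC=10: D=5

5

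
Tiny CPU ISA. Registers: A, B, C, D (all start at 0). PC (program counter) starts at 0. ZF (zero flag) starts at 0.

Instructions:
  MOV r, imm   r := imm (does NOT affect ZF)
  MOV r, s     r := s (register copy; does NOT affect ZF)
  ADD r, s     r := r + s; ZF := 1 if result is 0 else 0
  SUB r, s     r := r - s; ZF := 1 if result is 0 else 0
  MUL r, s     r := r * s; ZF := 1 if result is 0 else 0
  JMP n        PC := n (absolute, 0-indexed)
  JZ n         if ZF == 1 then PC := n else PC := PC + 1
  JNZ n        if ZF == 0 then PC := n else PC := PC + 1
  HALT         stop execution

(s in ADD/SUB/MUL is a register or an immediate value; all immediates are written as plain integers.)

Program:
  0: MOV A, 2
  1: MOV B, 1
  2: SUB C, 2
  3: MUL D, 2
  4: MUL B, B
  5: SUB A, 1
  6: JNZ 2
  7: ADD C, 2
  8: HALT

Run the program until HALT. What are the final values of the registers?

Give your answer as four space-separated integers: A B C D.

Answer: 0 1 -2 0

Derivation:
Step 1: PC=0 exec 'MOV A, 2'. After: A=2 B=0 C=0 D=0 ZF=0 PC=1
Step 2: PC=1 exec 'MOV B, 1'. After: A=2 B=1 C=0 D=0 ZF=0 PC=2
Step 3: PC=2 exec 'SUB C, 2'. After: A=2 B=1 C=-2 D=0 ZF=0 PC=3
Step 4: PC=3 exec 'MUL D, 2'. After: A=2 B=1 C=-2 D=0 ZF=1 PC=4
Step 5: PC=4 exec 'MUL B, B'. After: A=2 B=1 C=-2 D=0 ZF=0 PC=5
Step 6: PC=5 exec 'SUB A, 1'. After: A=1 B=1 C=-2 D=0 ZF=0 PC=6
Step 7: PC=6 exec 'JNZ 2'. After: A=1 B=1 C=-2 D=0 ZF=0 PC=2
Step 8: PC=2 exec 'SUB C, 2'. After: A=1 B=1 C=-4 D=0 ZF=0 PC=3
Step 9: PC=3 exec 'MUL D, 2'. After: A=1 B=1 C=-4 D=0 ZF=1 PC=4
Step 10: PC=4 exec 'MUL B, B'. After: A=1 B=1 C=-4 D=0 ZF=0 PC=5
Step 11: PC=5 exec 'SUB A, 1'. After: A=0 B=1 C=-4 D=0 ZF=1 PC=6
Step 12: PC=6 exec 'JNZ 2'. After: A=0 B=1 C=-4 D=0 ZF=1 PC=7
Step 13: PC=7 exec 'ADD C, 2'. After: A=0 B=1 C=-2 D=0 ZF=0 PC=8
Step 14: PC=8 exec 'HALT'. After: A=0 B=1 C=-2 D=0 ZF=0 PC=8 HALTED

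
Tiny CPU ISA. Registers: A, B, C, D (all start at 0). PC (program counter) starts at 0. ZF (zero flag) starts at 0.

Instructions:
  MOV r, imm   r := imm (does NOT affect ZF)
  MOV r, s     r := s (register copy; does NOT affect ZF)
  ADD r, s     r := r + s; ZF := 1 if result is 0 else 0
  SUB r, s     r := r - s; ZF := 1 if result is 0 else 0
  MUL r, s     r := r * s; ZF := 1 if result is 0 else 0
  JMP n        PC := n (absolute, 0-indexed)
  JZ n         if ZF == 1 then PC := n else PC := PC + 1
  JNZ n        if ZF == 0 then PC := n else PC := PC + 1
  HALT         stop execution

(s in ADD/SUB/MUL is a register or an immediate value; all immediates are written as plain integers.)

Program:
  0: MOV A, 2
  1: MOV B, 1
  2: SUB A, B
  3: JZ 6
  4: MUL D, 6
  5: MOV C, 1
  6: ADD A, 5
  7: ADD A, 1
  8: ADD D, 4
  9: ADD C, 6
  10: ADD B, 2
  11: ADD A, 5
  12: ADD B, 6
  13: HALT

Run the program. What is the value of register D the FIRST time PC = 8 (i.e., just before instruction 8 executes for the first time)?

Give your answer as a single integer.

Step 1: PC=0 exec 'MOV A, 2'. After: A=2 B=0 C=0 D=0 ZF=0 PC=1
Step 2: PC=1 exec 'MOV B, 1'. After: A=2 B=1 C=0 D=0 ZF=0 PC=2
Step 3: PC=2 exec 'SUB A, B'. After: A=1 B=1 C=0 D=0 ZF=0 PC=3
Step 4: PC=3 exec 'JZ 6'. After: A=1 B=1 C=0 D=0 ZF=0 PC=4
Step 5: PC=4 exec 'MUL D, 6'. After: A=1 B=1 C=0 D=0 ZF=1 PC=5
Step 6: PC=5 exec 'MOV C, 1'. After: A=1 B=1 C=1 D=0 ZF=1 PC=6
Step 7: PC=6 exec 'ADD A, 5'. After: A=6 B=1 C=1 D=0 ZF=0 PC=7
Step 8: PC=7 exec 'ADD A, 1'. After: A=7 B=1 C=1 D=0 ZF=0 PC=8
First time PC=8: D=0

0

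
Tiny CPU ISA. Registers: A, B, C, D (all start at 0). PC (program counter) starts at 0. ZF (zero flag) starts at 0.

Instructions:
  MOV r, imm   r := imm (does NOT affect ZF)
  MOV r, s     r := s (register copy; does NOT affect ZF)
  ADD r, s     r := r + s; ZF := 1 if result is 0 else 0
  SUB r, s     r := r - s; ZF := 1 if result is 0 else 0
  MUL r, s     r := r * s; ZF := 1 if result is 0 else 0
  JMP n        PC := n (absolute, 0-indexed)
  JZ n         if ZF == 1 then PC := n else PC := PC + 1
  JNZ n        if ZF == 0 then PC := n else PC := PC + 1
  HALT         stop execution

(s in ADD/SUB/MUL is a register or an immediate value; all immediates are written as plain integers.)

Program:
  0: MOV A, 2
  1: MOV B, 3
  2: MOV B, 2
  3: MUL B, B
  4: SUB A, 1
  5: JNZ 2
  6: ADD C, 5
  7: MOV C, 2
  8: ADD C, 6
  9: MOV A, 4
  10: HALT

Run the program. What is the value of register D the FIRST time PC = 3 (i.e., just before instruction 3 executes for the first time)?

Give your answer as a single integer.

Step 1: PC=0 exec 'MOV A, 2'. After: A=2 B=0 C=0 D=0 ZF=0 PC=1
Step 2: PC=1 exec 'MOV B, 3'. After: A=2 B=3 C=0 D=0 ZF=0 PC=2
Step 3: PC=2 exec 'MOV B, 2'. After: A=2 B=2 C=0 D=0 ZF=0 PC=3
First time PC=3: D=0

0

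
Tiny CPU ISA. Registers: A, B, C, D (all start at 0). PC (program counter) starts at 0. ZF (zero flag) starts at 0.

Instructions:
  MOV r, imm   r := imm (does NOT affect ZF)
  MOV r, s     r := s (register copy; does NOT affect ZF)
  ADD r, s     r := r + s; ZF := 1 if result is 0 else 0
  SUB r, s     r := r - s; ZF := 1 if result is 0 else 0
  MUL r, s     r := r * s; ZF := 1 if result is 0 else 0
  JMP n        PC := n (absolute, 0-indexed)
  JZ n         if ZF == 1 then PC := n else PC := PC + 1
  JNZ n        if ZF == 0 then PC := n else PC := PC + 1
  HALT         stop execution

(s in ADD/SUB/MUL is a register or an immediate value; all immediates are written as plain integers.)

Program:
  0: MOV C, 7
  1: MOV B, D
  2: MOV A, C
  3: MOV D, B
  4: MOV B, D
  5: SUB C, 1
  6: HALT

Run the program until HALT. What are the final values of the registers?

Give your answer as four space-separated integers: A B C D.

Answer: 7 0 6 0

Derivation:
Step 1: PC=0 exec 'MOV C, 7'. After: A=0 B=0 C=7 D=0 ZF=0 PC=1
Step 2: PC=1 exec 'MOV B, D'. After: A=0 B=0 C=7 D=0 ZF=0 PC=2
Step 3: PC=2 exec 'MOV A, C'. After: A=7 B=0 C=7 D=0 ZF=0 PC=3
Step 4: PC=3 exec 'MOV D, B'. After: A=7 B=0 C=7 D=0 ZF=0 PC=4
Step 5: PC=4 exec 'MOV B, D'. After: A=7 B=0 C=7 D=0 ZF=0 PC=5
Step 6: PC=5 exec 'SUB C, 1'. After: A=7 B=0 C=6 D=0 ZF=0 PC=6
Step 7: PC=6 exec 'HALT'. After: A=7 B=0 C=6 D=0 ZF=0 PC=6 HALTED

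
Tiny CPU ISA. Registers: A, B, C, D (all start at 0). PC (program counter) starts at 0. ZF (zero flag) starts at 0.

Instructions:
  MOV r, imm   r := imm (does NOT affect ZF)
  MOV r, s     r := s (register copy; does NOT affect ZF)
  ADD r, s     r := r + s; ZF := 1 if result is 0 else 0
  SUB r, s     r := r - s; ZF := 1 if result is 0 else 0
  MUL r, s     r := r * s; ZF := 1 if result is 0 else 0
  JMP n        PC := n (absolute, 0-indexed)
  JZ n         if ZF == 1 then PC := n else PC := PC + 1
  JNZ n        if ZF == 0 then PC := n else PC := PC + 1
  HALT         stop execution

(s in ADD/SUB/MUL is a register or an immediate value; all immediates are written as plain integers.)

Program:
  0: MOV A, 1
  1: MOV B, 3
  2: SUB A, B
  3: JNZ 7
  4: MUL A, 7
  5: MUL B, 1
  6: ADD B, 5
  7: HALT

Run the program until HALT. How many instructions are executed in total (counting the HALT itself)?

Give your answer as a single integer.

Step 1: PC=0 exec 'MOV A, 1'. After: A=1 B=0 C=0 D=0 ZF=0 PC=1
Step 2: PC=1 exec 'MOV B, 3'. After: A=1 B=3 C=0 D=0 ZF=0 PC=2
Step 3: PC=2 exec 'SUB A, B'. After: A=-2 B=3 C=0 D=0 ZF=0 PC=3
Step 4: PC=3 exec 'JNZ 7'. After: A=-2 B=3 C=0 D=0 ZF=0 PC=7
Step 5: PC=7 exec 'HALT'. After: A=-2 B=3 C=0 D=0 ZF=0 PC=7 HALTED
Total instructions executed: 5

Answer: 5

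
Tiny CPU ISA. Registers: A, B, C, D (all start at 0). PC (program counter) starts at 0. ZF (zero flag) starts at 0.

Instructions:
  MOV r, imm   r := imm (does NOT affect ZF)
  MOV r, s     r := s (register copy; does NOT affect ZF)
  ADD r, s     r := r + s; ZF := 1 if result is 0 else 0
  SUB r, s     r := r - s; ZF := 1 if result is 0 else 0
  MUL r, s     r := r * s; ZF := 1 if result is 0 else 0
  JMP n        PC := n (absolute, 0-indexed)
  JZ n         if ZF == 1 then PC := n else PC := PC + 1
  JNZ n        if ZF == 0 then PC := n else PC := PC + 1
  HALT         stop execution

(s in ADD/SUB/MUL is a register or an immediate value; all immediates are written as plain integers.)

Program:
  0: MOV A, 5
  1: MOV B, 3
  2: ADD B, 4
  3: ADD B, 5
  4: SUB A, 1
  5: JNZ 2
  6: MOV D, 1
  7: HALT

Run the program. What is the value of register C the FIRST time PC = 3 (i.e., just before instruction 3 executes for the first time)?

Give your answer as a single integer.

Step 1: PC=0 exec 'MOV A, 5'. After: A=5 B=0 C=0 D=0 ZF=0 PC=1
Step 2: PC=1 exec 'MOV B, 3'. After: A=5 B=3 C=0 D=0 ZF=0 PC=2
Step 3: PC=2 exec 'ADD B, 4'. After: A=5 B=7 C=0 D=0 ZF=0 PC=3
First time PC=3: C=0

0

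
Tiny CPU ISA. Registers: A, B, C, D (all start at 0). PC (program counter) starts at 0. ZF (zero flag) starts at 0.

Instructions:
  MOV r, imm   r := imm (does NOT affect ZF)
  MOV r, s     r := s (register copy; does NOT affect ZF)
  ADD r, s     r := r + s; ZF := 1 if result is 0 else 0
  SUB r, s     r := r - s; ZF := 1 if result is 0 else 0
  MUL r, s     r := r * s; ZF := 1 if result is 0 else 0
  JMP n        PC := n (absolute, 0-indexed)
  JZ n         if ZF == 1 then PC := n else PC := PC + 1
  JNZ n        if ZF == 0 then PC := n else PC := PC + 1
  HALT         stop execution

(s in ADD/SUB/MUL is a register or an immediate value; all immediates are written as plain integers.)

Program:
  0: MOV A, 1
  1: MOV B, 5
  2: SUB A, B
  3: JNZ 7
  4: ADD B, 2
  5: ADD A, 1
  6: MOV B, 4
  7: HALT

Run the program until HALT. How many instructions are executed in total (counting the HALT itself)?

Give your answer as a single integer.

Step 1: PC=0 exec 'MOV A, 1'. After: A=1 B=0 C=0 D=0 ZF=0 PC=1
Step 2: PC=1 exec 'MOV B, 5'. After: A=1 B=5 C=0 D=0 ZF=0 PC=2
Step 3: PC=2 exec 'SUB A, B'. After: A=-4 B=5 C=0 D=0 ZF=0 PC=3
Step 4: PC=3 exec 'JNZ 7'. After: A=-4 B=5 C=0 D=0 ZF=0 PC=7
Step 5: PC=7 exec 'HALT'. After: A=-4 B=5 C=0 D=0 ZF=0 PC=7 HALTED
Total instructions executed: 5

Answer: 5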